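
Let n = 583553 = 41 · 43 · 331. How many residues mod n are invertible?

554400

φ(41) = 41 − 1 = 40.
φ(43) = 43 − 1 = 42.
φ(331) = 331 − 1 = 330.
Multiply: 40 · 42 · 330 = 554400.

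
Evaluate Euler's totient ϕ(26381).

Factor 26381: 26381 = 23 * 31 * 37.
φ(23) = 23 − 1 = 22.
φ(31) = 31 − 1 = 30.
φ(37) = 37 − 1 = 36.
φ(26381) = 22 × 30 × 36 = 23760.

23760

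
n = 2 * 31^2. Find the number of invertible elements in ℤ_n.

φ(1922) = 1922 · (1 − 1/2) · (1 − 1/31)
       = 1922 · 30/62 = 930.

930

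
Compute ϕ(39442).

17280

39442 = 2 · 13 · 37 · 41.
φ(2) = 2 − 1 = 1.
φ(13) = 13 − 1 = 12.
φ(37) = 37 − 1 = 36.
φ(41) = 41 − 1 = 40.
φ(39442) = 1 × 12 × 36 × 40 = 17280.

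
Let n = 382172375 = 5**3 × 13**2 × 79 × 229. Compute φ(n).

φ(382172375) = 382172375 · (1 − 1/5) · (1 − 1/13) · (1 − 1/79) · (1 − 1/229)
       = 382172375 · 853632/1175915 = 277430400.

277430400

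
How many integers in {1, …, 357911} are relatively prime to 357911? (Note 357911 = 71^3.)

φ(357911) = 357911 · (1 − 1/71)
       = 357911 · 70/71 = 352870.

352870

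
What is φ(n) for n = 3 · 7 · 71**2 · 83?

4890480

φ(8786463) = 8786463 · (1 − 1/3) · (1 − 1/7) · (1 − 1/71) · (1 − 1/83)
       = 8786463 · 68880/123753 = 4890480.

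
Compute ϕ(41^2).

φ(1681) = 1681 · (1 − 1/41)
       = 1681 · 40/41 = 1640.

1640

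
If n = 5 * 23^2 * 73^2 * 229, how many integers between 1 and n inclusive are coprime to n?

2425496832

φ(3227801945) = 3227801945 · (1 − 1/5) · (1 − 1/23) · (1 − 1/73) · (1 − 1/229)
       = 3227801945 · 1444608/1922455 = 2425496832.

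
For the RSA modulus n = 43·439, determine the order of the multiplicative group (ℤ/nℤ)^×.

φ(43) = 43 − 1 = 42.
φ(439) = 439 − 1 = 438.
φ(18877) = 42 × 438 = 18396.

18396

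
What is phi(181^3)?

φ(181^3) = 181^3 − 181^2 = 5929741 − 32761 = 5896980.

5896980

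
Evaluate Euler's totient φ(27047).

24192

27047 = 17 · 37 · 43.
φ(17) = 17 − 1 = 16.
φ(37) = 37 − 1 = 36.
φ(43) = 43 − 1 = 42.
Since φ is multiplicative, φ(27047) = 16 · 36 · 42 = 24192.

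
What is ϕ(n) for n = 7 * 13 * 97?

6912

φ(7) = 7 − 1 = 6.
φ(13) = 13 − 1 = 12.
φ(97) = 97 − 1 = 96.
Multiply: 6 · 12 · 96 = 6912.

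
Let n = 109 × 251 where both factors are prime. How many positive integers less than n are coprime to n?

27000

φ(pq) = (p−1)(q−1) = 108 · 250 = 27000.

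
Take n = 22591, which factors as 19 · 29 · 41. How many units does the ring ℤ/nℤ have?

φ(19) = 19 − 1 = 18.
φ(29) = 29 − 1 = 28.
φ(41) = 41 − 1 = 40.
Since φ is multiplicative, φ(22591) = 18 · 28 · 40 = 20160.

20160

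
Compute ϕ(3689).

2880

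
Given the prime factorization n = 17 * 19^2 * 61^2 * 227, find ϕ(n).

4526219520

φ(17) = 17 − 1 = 16.
φ(19^2) = 19^2 − 19^1 = 361 − 19 = 342.
φ(61^2) = 61^1·(61−1) = 61·60 = 3660.
φ(227) = 227 − 1 = 226.
Multiply: 16 · 342 · 3660 · 226 = 4526219520.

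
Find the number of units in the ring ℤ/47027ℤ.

43200

Prime factorization: 47027 = 31 * 37 * 41.
φ(47027) = 47027 · (1 − 1/31) · (1 − 1/37) · (1 − 1/41)
       = 47027 · 43200/47027 = 43200.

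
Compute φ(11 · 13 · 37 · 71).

302400

φ(11) = 11 − 1 = 10.
φ(13) = 13 − 1 = 12.
φ(37) = 37 − 1 = 36.
φ(71) = 71 − 1 = 70.
φ(375661) = 10 × 12 × 36 × 70 = 302400.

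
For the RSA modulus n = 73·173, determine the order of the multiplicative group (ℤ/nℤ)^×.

12384

For distinct primes, φ(pq) = (p−1)(q−1) = 72 × 172 = 12384.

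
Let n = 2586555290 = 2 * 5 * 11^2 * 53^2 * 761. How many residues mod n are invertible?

921606400

φ(2586555290) = 2586555290 · (1 − 1/2) · (1 − 1/5) · (1 − 1/11) · (1 − 1/53) · (1 − 1/761)
       = 2586555290 · 1580800/4436630 = 921606400.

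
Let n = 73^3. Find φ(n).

φ(73^3) = 73^2·(73−1) = 5329·72 = 383688.

383688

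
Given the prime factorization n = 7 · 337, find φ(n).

φ(2359) = 2359 · (1 − 1/7) · (1 − 1/337)
       = 2359 · 2016/2359 = 2016.

2016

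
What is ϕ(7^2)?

42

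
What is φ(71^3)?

352870

φ(71^3) = 71^2·(71−1) = 5041·70 = 352870.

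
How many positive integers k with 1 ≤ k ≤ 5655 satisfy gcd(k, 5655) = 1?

2688

First factor: 5655 = 3 × 5 × 13 × 29.
φ(5655) = 5655 · (1 − 1/3) · (1 − 1/5) · (1 − 1/13) · (1 − 1/29)
       = 5655 · 2688/5655 = 2688.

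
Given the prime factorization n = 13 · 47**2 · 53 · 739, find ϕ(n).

995626944

φ(13) = 13 − 1 = 12.
φ(47^2) = 47^2 − 47^1 = 2209 − 47 = 2162.
φ(53) = 53 − 1 = 52.
φ(739) = 739 − 1 = 738.
φ(1124758739) = 12 × 2162 × 52 × 738 = 995626944.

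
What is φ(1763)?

1680

First factor: 1763 = 41 * 43.
φ(1763) = 1763 · (1 − 1/41) · (1 − 1/43)
       = 1763 · 1680/1763 = 1680.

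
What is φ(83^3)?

φ(83^3) = 83^3 − 83^2 = 571787 − 6889 = 564898.

564898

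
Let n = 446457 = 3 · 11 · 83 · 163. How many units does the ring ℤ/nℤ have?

φ(3) = 3 − 1 = 2.
φ(11) = 11 − 1 = 10.
φ(83) = 83 − 1 = 82.
φ(163) = 163 − 1 = 162.
Multiply: 2 · 10 · 82 · 162 = 265680.

265680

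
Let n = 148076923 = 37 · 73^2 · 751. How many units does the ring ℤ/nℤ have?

φ(37) = 37 − 1 = 36.
φ(73^2) = 73^1·(73−1) = 73·72 = 5256.
φ(751) = 751 − 1 = 750.
Multiply: 36 · 5256 · 750 = 141912000.

141912000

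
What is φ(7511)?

First factor: 7511 = 7 × 29 × 37.
φ(7511) = 7511 · (1 − 1/7) · (1 − 1/29) · (1 − 1/37)
       = 7511 · 6048/7511 = 6048.

6048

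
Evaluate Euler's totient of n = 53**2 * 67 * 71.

12732720

φ(13362413) = 13362413 · (1 − 1/53) · (1 − 1/67) · (1 − 1/71)
       = 13362413 · 240240/252121 = 12732720.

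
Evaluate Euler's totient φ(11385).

Factor 11385: 11385 = 3^2 × 5 × 11 × 23.
φ(11385) = 11385 · (1 − 1/3) · (1 − 1/5) · (1 − 1/11) · (1 − 1/23)
       = 11385 · 1760/3795 = 5280.

5280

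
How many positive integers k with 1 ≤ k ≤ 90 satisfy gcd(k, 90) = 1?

90 = 2 · 3**2 · 5.
φ(2) = 2 − 1 = 1.
φ(3^2) = 3^2 − 3^1 = 9 − 3 = 6.
φ(5) = 5 − 1 = 4.
Multiply: 1 · 6 · 4 = 24.

24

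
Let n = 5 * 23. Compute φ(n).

φ(115) = 115 · (1 − 1/5) · (1 − 1/23)
       = 115 · 88/115 = 88.

88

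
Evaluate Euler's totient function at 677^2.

457652

φ(458329) = 458329 · (1 − 1/677)
       = 458329 · 676/677 = 457652.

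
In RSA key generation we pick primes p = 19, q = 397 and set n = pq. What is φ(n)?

7128

φ(19) = 19 − 1 = 18.
φ(397) = 397 − 1 = 396.
φ(7543) = 18 × 396 = 7128.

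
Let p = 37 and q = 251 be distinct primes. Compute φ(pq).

9000

For distinct primes, φ(pq) = (p−1)(q−1) = 36 × 250 = 9000.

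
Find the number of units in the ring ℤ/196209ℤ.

117936

Prime factorization: 196209 = 3^3 · 13^2 · 43.
φ(196209) = 196209 · (1 − 1/3) · (1 − 1/13) · (1 − 1/43)
       = 196209 · 1008/1677 = 117936.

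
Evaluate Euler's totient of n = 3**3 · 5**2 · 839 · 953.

φ(539707725) = 539707725 · (1 − 1/3) · (1 − 1/5) · (1 − 1/839) · (1 − 1/953)
       = 539707725 · 6382208/11993505 = 287199360.

287199360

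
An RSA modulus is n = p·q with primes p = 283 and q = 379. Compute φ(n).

106596

For distinct primes, φ(pq) = (p−1)(q−1) = 282 × 378 = 106596.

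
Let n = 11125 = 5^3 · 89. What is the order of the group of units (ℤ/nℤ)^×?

8800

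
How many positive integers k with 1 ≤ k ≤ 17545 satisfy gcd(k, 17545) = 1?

12320

First factor: 17545 = 5 · 11^2 · 29.
φ(5) = 5 − 1 = 4.
φ(11^2) = 11^2 − 11^1 = 121 − 11 = 110.
φ(29) = 29 − 1 = 28.
φ(17545) = 4 × 110 × 28 = 12320.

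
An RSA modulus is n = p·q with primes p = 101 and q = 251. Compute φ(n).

φ(n) = (p − 1)(q − 1) = (101−1)(251−1) = 100·250 = 25000.

25000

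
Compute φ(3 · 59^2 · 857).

φ(8949651) = 8949651 · (1 − 1/3) · (1 − 1/59) · (1 − 1/857)
       = 8949651 · 99296/151689 = 5858464.

5858464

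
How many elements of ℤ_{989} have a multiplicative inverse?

First factor: 989 = 23 * 43.
φ(23) = 23 − 1 = 22.
φ(43) = 43 − 1 = 42.
φ(989) = 22 × 42 = 924.

924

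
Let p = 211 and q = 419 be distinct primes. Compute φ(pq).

87780

φ(211) = 211 − 1 = 210.
φ(419) = 419 − 1 = 418.
Multiply: 210 · 418 = 87780.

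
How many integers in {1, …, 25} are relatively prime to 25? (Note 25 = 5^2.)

φ(5^2) = 5^1·(5−1) = 5·4 = 20.

20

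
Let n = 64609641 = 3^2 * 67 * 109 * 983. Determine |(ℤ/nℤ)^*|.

41998176

φ(64609641) = 64609641 · (1 − 1/3) · (1 − 1/67) · (1 − 1/109) · (1 − 1/983)
       = 64609641 · 13999392/21536547 = 41998176.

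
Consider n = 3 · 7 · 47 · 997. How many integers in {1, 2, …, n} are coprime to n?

549792

φ(984039) = 984039 · (1 − 1/3) · (1 − 1/7) · (1 − 1/47) · (1 − 1/997)
       = 984039 · 549792/984039 = 549792.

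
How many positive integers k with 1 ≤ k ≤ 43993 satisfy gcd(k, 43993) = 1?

40320

Prime factorization: 43993 = 29 · 37 · 41.
φ(43993) = 43993 · (1 − 1/29) · (1 − 1/37) · (1 − 1/41)
       = 43993 · 40320/43993 = 40320.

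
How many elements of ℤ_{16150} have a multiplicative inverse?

5760

First factor: 16150 = 2 × 5**2 × 17 × 19.
φ(2) = 2 − 1 = 1.
φ(5^2) = 5^1·(5−1) = 5·4 = 20.
φ(17) = 17 − 1 = 16.
φ(19) = 19 − 1 = 18.
φ(16150) = 1 × 20 × 16 × 18 = 5760.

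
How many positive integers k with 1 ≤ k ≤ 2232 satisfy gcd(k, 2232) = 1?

720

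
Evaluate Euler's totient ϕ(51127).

Factor 51127: 51127 = 29 × 41 × 43.
φ(51127) = 51127 · (1 − 1/29) · (1 − 1/41) · (1 − 1/43)
       = 51127 · 47040/51127 = 47040.

47040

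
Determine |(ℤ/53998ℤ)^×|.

21168

Prime factorization: 53998 = 2 · 7^2 · 19 · 29.
φ(53998) = 53998 · (1 − 1/2) · (1 − 1/7) · (1 − 1/19) · (1 − 1/29)
       = 53998 · 3024/7714 = 21168.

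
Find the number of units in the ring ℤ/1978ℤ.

924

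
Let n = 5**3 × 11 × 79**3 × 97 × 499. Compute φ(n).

φ(32813779235875) = 32813779235875 · (1 − 1/5) · (1 − 1/11) · (1 − 1/79) · (1 − 1/97) · (1 − 1/499)
       = 32813779235875 · 149160960/210311035 = 23272838784000.

23272838784000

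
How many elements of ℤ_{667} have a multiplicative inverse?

Prime factorization: 667 = 23 × 29.
φ(667) = 667 · (1 − 1/23) · (1 − 1/29)
       = 667 · 616/667 = 616.

616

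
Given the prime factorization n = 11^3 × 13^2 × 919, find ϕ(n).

φ(11^3) = 11^3 − 11^2 = 1331 − 121 = 1210.
φ(13^2) = 13^2 − 13^1 = 169 − 13 = 156.
φ(919) = 919 − 1 = 918.
Since φ is multiplicative, φ(206718941) = 1210 · 156 · 918 = 173281680.

173281680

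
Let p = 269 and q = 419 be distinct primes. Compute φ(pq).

112024

φ(n) = (p − 1)(q − 1) = (269−1)(419−1) = 268·418 = 112024.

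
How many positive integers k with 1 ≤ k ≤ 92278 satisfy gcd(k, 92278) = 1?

92278 = 2 · 29 · 37 · 43.
φ(2) = 2 − 1 = 1.
φ(29) = 29 − 1 = 28.
φ(37) = 37 − 1 = 36.
φ(43) = 43 − 1 = 42.
Multiply: 1 · 28 · 36 · 42 = 42336.

42336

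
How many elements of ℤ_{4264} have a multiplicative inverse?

4264 = 2**3 * 13 * 41.
φ(4264) = 4264 · (1 − 1/2) · (1 − 1/13) · (1 − 1/41)
       = 4264 · 480/1066 = 1920.

1920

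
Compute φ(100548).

Factor 100548: 100548 = 2^2 * 3^3 * 7^2 * 19.
φ(100548) = 100548 · (1 − 1/2) · (1 − 1/3) · (1 − 1/7) · (1 − 1/19)
       = 100548 · 216/798 = 27216.

27216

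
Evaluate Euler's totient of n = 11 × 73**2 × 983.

φ(11) = 11 − 1 = 10.
φ(73^2) = 73^1·(73−1) = 73·72 = 5256.
φ(983) = 983 − 1 = 982.
Since φ is multiplicative, φ(57622477) = 10 · 5256 · 982 = 51613920.

51613920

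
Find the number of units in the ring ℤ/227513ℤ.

227513 = 11 * 13 * 37 * 43.
φ(227513) = 227513 · (1 − 1/11) · (1 − 1/13) · (1 − 1/37) · (1 − 1/43)
       = 227513 · 181440/227513 = 181440.

181440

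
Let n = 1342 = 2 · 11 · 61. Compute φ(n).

φ(2) = 2 − 1 = 1.
φ(11) = 11 − 1 = 10.
φ(61) = 61 − 1 = 60.
Since φ is multiplicative, φ(1342) = 1 · 10 · 60 = 600.

600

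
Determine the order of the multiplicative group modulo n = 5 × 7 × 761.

18240

φ(5) = 5 − 1 = 4.
φ(7) = 7 − 1 = 6.
φ(761) = 761 − 1 = 760.
Multiply: 4 · 6 · 760 = 18240.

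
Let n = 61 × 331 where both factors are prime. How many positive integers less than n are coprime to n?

19800

φ(n) = (p − 1)(q − 1) = (61−1)(331−1) = 60·330 = 19800.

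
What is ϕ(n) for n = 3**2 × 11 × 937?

56160

φ(92763) = 92763 · (1 − 1/3) · (1 − 1/11) · (1 − 1/937)
       = 92763 · 18720/30921 = 56160.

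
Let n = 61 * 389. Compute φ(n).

23280

φ(23729) = 23729 · (1 − 1/61) · (1 − 1/389)
       = 23729 · 23280/23729 = 23280.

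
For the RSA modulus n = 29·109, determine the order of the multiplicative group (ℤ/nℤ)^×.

3024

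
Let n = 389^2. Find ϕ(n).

150932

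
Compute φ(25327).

Prime factorization: 25327 = 19 · 31 · 43.
φ(19) = 19 − 1 = 18.
φ(31) = 31 − 1 = 30.
φ(43) = 43 − 1 = 42.
Since φ is multiplicative, φ(25327) = 18 · 30 · 42 = 22680.

22680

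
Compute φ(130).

48

Factor 130: 130 = 2 × 5 × 13.
φ(130) = 130 · (1 − 1/2) · (1 − 1/5) · (1 − 1/13)
       = 130 · 48/130 = 48.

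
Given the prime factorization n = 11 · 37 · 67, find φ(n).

φ(27269) = 27269 · (1 − 1/11) · (1 − 1/37) · (1 − 1/67)
       = 27269 · 23760/27269 = 23760.

23760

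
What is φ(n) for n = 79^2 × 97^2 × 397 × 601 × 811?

11043229976064000

φ(11362750851140023) = 11362750851140023 · (1 − 1/79) · (1 − 1/97) · (1 − 1/397) · (1 − 1/601) · (1 − 1/811)
       = 11362750851140023 · 1441110528000/1482807105721 = 11043229976064000.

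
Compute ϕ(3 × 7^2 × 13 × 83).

φ(3) = 3 − 1 = 2.
φ(7^2) = 7^2 − 7^1 = 49 − 7 = 42.
φ(13) = 13 − 1 = 12.
φ(83) = 83 − 1 = 82.
φ(158613) = 2 × 42 × 12 × 82 = 82656.

82656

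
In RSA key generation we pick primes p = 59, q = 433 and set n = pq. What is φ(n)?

25056

φ(n) = (p − 1)(q − 1) = (59−1)(433−1) = 58·432 = 25056.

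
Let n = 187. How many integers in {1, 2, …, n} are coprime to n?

160

Factor 187: 187 = 11 * 17.
φ(187) = 187 · (1 − 1/11) · (1 − 1/17)
       = 187 · 160/187 = 160.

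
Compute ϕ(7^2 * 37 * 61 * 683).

φ(7^2) = 7^2 − 7^1 = 49 − 7 = 42.
φ(37) = 37 − 1 = 36.
φ(61) = 61 − 1 = 60.
φ(683) = 683 − 1 = 682.
Multiply: 42 · 36 · 60 · 682 = 61871040.

61871040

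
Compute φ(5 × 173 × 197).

φ(5) = 5 − 1 = 4.
φ(173) = 173 − 1 = 172.
φ(197) = 197 − 1 = 196.
Since φ is multiplicative, φ(170405) = 4 · 172 · 196 = 134848.

134848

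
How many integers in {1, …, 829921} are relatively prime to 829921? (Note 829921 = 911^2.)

829010

φ(911^2) = 911^1·(911−1) = 911·910 = 829010.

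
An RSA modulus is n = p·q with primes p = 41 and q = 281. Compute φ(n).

For distinct primes, φ(pq) = (p−1)(q−1) = 40 × 280 = 11200.

11200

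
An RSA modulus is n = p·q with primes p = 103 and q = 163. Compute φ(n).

16524

For distinct primes, φ(pq) = (p−1)(q−1) = 102 × 162 = 16524.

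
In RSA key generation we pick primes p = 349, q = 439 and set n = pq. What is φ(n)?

φ(n) = (p − 1)(q − 1) = (349−1)(439−1) = 348·438 = 152424.

152424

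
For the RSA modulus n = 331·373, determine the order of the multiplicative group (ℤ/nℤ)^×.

φ(n) = (p − 1)(q − 1) = (331−1)(373−1) = 330·372 = 122760.

122760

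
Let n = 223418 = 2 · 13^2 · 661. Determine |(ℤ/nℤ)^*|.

φ(2) = 2 − 1 = 1.
φ(13^2) = 13^2 − 13^1 = 169 − 13 = 156.
φ(661) = 661 − 1 = 660.
φ(223418) = 1 × 156 × 660 = 102960.

102960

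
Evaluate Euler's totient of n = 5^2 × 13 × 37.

φ(5^2) = 5^1·(5−1) = 5·4 = 20.
φ(13) = 13 − 1 = 12.
φ(37) = 37 − 1 = 36.
φ(12025) = 20 × 12 × 36 = 8640.

8640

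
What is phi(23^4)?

φ(23^4) = 23^3·(23−1) = 12167·22 = 267674.

267674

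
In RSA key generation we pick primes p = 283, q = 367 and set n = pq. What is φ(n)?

φ(103861) = 103861 · (1 − 1/283) · (1 − 1/367)
       = 103861 · 103212/103861 = 103212.

103212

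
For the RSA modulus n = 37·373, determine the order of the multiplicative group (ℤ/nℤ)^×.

13392

φ(pq) = (p−1)(q−1) = 36 · 372 = 13392.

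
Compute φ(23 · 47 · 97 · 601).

58291200

φ(23) = 23 − 1 = 22.
φ(47) = 47 − 1 = 46.
φ(97) = 97 − 1 = 96.
φ(601) = 601 − 1 = 600.
Since φ is multiplicative, φ(63019057) = 22 · 46 · 96 · 600 = 58291200.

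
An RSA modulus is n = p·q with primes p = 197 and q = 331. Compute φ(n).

64680

φ(n) = (p − 1)(q − 1) = (197−1)(331−1) = 196·330 = 64680.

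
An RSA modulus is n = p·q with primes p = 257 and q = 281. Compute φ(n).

φ(n) = (p − 1)(q − 1) = (257−1)(281−1) = 256·280 = 71680.

71680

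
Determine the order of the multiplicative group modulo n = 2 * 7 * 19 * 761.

82080

φ(202426) = 202426 · (1 − 1/2) · (1 − 1/7) · (1 − 1/19) · (1 − 1/761)
       = 202426 · 82080/202426 = 82080.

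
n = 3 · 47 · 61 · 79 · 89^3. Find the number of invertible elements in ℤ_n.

φ(3) = 3 − 1 = 2.
φ(47) = 47 − 1 = 46.
φ(61) = 61 − 1 = 60.
φ(79) = 79 − 1 = 78.
φ(89^3) = 89^2·(89−1) = 7921·88 = 697048.
φ(479011631151) = 2 × 46 × 60 × 78 × 697048 = 300120986880.

300120986880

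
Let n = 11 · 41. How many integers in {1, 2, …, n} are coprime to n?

400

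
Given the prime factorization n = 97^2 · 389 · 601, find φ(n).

2167833600

φ(97^2) = 97^1·(97−1) = 97·96 = 9312.
φ(389) = 389 − 1 = 388.
φ(601) = 601 − 1 = 600.
φ(2199720701) = 9312 × 388 × 600 = 2167833600.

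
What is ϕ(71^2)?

φ(5041) = 5041 · (1 − 1/71)
       = 5041 · 70/71 = 4970.

4970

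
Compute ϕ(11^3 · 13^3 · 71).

171771600

φ(207618697) = 207618697 · (1 − 1/11) · (1 − 1/13) · (1 − 1/71)
       = 207618697 · 8400/10153 = 171771600.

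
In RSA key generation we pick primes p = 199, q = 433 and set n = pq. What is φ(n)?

φ(86167) = 86167 · (1 − 1/199) · (1 − 1/433)
       = 86167 · 85536/86167 = 85536.

85536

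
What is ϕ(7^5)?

14406

φ(7^5) = 7^4·(7−1) = 2401·6 = 14406.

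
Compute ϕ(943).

880

Factor 943: 943 = 23 · 41.
φ(943) = 943 · (1 − 1/23) · (1 − 1/41)
       = 943 · 880/943 = 880.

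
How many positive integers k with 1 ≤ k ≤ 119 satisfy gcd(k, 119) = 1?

119 = 7 · 17.
φ(119) = 119 · (1 − 1/7) · (1 − 1/17)
       = 119 · 96/119 = 96.

96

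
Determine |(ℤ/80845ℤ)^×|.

First factor: 80845 = 5 · 19 · 23 · 37.
φ(80845) = 80845 · (1 − 1/5) · (1 − 1/19) · (1 − 1/23) · (1 − 1/37)
       = 80845 · 57024/80845 = 57024.

57024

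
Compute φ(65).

Factor 65: 65 = 5 × 13.
φ(5) = 5 − 1 = 4.
φ(13) = 13 − 1 = 12.
Multiply: 4 · 12 = 48.

48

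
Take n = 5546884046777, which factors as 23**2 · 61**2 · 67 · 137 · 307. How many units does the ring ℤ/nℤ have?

φ(23^2) = 23^1·(23−1) = 23·22 = 506.
φ(61^2) = 61^2 − 61^1 = 3721 − 61 = 3660.
φ(67) = 67 − 1 = 66.
φ(137) = 137 − 1 = 136.
φ(307) = 307 − 1 = 306.
φ(5546884046777) = 506 × 3660 × 66 × 136 × 306 = 5086697045760.

5086697045760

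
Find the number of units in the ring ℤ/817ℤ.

Prime factorization: 817 = 19 · 43.
φ(817) = 817 · (1 − 1/19) · (1 − 1/43)
       = 817 · 756/817 = 756.

756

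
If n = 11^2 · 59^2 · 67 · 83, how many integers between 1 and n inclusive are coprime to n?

φ(2342298761) = 2342298761 · (1 − 1/11) · (1 − 1/59) · (1 − 1/67) · (1 − 1/83)
       = 2342298761 · 3138960/3609089 = 2037185040.

2037185040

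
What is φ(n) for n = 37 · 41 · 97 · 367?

50595840

φ(54003683) = 54003683 · (1 − 1/37) · (1 − 1/41) · (1 − 1/97) · (1 − 1/367)
       = 54003683 · 50595840/54003683 = 50595840.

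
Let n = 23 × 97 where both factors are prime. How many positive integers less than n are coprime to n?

φ(n) = (p − 1)(q − 1) = (23−1)(97−1) = 22·96 = 2112.

2112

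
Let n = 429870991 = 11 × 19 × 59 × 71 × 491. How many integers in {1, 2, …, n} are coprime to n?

358092000

φ(11) = 11 − 1 = 10.
φ(19) = 19 − 1 = 18.
φ(59) = 59 − 1 = 58.
φ(71) = 71 − 1 = 70.
φ(491) = 491 − 1 = 490.
Multiply: 10 · 18 · 58 · 70 · 490 = 358092000.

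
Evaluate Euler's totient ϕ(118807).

101088

Prime factorization: 118807 = 13**2 * 19 * 37.
φ(118807) = 118807 · (1 − 1/13) · (1 − 1/19) · (1 − 1/37)
       = 118807 · 7776/9139 = 101088.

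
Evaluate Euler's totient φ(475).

Factor 475: 475 = 5^2 × 19.
φ(5^2) = 5^2 − 5^1 = 25 − 5 = 20.
φ(19) = 19 − 1 = 18.
φ(475) = 20 × 18 = 360.

360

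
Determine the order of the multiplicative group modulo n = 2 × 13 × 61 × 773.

φ(1225978) = 1225978 · (1 − 1/2) · (1 − 1/13) · (1 − 1/61) · (1 − 1/773)
       = 1225978 · 555840/1225978 = 555840.

555840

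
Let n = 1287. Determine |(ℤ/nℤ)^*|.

720

Prime factorization: 1287 = 3^2 · 11 · 13.
φ(3^2) = 3^2 − 3^1 = 9 − 3 = 6.
φ(11) = 11 − 1 = 10.
φ(13) = 13 − 1 = 12.
Multiply: 6 · 10 · 12 = 720.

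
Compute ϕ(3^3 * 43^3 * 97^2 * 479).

φ(9674936267679) = 9674936267679 · (1 − 1/3) · (1 − 1/43) · (1 − 1/97) · (1 − 1/479)
       = 9674936267679 · 3854592/5993727 = 6221993750784.

6221993750784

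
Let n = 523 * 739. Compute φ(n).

φ(386497) = 386497 · (1 − 1/523) · (1 − 1/739)
       = 386497 · 385236/386497 = 385236.

385236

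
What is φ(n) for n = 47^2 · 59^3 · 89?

φ(40377716779) = 40377716779 · (1 − 1/47) · (1 − 1/59) · (1 − 1/89)
       = 40377716779 · 234784/246797 = 38412305888.

38412305888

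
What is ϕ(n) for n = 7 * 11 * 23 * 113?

147840

φ(200123) = 200123 · (1 − 1/7) · (1 − 1/11) · (1 − 1/23) · (1 − 1/113)
       = 200123 · 147840/200123 = 147840.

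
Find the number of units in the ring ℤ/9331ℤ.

7560

First factor: 9331 = 7 × 31 × 43.
φ(9331) = 9331 · (1 − 1/7) · (1 − 1/31) · (1 − 1/43)
       = 9331 · 7560/9331 = 7560.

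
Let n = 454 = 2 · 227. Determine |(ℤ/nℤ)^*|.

φ(454) = 454 · (1 − 1/2) · (1 − 1/227)
       = 454 · 226/454 = 226.

226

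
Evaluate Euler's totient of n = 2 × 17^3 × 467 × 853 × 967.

φ(3785028427442) = 3785028427442 · (1 − 1/2) · (1 − 1/17) · (1 − 1/467) · (1 − 1/853) · (1 − 1/967)
       = 3785028427442 · 6136526592/13096984178 = 1773456185088.

1773456185088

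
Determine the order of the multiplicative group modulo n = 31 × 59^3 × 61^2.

22168400400

φ(31) = 31 − 1 = 30.
φ(59^3) = 59^2·(59−1) = 3481·58 = 201898.
φ(61^2) = 61^2 − 61^1 = 3721 − 61 = 3660.
Since φ is multiplicative, φ(23690673029) = 30 · 201898 · 3660 = 22168400400.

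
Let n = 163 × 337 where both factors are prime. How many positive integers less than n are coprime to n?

φ(n) = (p − 1)(q − 1) = (163−1)(337−1) = 162·336 = 54432.

54432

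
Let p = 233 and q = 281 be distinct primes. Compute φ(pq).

φ(n) = (p − 1)(q − 1) = (233−1)(281−1) = 232·280 = 64960.

64960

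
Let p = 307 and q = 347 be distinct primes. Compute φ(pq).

105876

φ(106529) = 106529 · (1 − 1/307) · (1 − 1/347)
       = 106529 · 105876/106529 = 105876.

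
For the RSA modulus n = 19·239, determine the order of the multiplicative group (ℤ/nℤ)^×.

4284

φ(19) = 19 − 1 = 18.
φ(239) = 239 − 1 = 238.
φ(4541) = 18 × 238 = 4284.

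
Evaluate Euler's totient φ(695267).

598752

695267 = 19 · 23 · 37 · 43.
φ(695267) = 695267 · (1 − 1/19) · (1 − 1/23) · (1 − 1/37) · (1 − 1/43)
       = 695267 · 598752/695267 = 598752.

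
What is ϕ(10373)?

8800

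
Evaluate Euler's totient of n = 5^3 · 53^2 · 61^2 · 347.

349008816000

φ(453368035375) = 453368035375 · (1 − 1/5) · (1 − 1/53) · (1 − 1/61) · (1 − 1/347)
       = 453368035375 · 4318080/5609255 = 349008816000.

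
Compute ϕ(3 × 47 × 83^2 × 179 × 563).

62637741472

φ(3) = 3 − 1 = 2.
φ(47) = 47 − 1 = 46.
φ(83^2) = 83^1·(83−1) = 83·82 = 6806.
φ(179) = 179 − 1 = 178.
φ(563) = 563 − 1 = 562.
φ(97889638173) = 2 × 46 × 6806 × 178 × 562 = 62637741472.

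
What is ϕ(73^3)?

383688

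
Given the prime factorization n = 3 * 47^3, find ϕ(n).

φ(311469) = 311469 · (1 − 1/3) · (1 − 1/47)
       = 311469 · 92/141 = 203228.

203228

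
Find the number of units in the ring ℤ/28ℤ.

12

Factor 28: 28 = 2**2 · 7.
φ(28) = 28 · (1 − 1/2) · (1 − 1/7)
       = 28 · 6/14 = 12.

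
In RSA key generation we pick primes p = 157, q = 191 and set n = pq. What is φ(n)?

29640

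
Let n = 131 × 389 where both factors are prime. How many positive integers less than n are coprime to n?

φ(pq) = (p−1)(q−1) = 130 · 388 = 50440.

50440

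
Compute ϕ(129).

84

129 = 3 · 43.
φ(129) = 129 · (1 − 1/3) · (1 − 1/43)
       = 129 · 84/129 = 84.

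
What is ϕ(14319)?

9072

Prime factorization: 14319 = 3^2 · 37 · 43.
φ(14319) = 14319 · (1 − 1/3) · (1 − 1/37) · (1 − 1/43)
       = 14319 · 3024/4773 = 9072.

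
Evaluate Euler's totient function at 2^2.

2

φ(2^2) = 2^1·(2−1) = 2·1 = 2.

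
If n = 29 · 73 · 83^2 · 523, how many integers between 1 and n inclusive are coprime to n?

φ(7627438799) = 7627438799 · (1 − 1/29) · (1 − 1/73) · (1 − 1/83) · (1 − 1/523)
       = 7627438799 · 86292864/91896853 = 7162307712.

7162307712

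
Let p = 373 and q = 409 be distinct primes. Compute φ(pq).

For distinct primes, φ(pq) = (p−1)(q−1) = 372 × 408 = 151776.

151776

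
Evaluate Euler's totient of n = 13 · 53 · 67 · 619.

φ(28574897) = 28574897 · (1 − 1/13) · (1 − 1/53) · (1 − 1/67) · (1 − 1/619)
       = 28574897 · 25451712/28574897 = 25451712.

25451712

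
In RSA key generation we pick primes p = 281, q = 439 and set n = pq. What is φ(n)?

φ(n) = (p − 1)(q − 1) = (281−1)(439−1) = 280·438 = 122640.

122640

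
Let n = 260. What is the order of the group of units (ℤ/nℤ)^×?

96

Prime factorization: 260 = 2^2 · 5 · 13.
φ(260) = 260 · (1 − 1/2) · (1 − 1/5) · (1 − 1/13)
       = 260 · 48/130 = 96.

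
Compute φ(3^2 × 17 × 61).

5760

φ(3^2) = 3^2 − 3^1 = 9 − 3 = 6.
φ(17) = 17 − 1 = 16.
φ(61) = 61 − 1 = 60.
φ(9333) = 6 × 16 × 60 = 5760.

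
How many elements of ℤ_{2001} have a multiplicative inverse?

1232

First factor: 2001 = 3 * 23 * 29.
φ(2001) = 2001 · (1 − 1/3) · (1 − 1/23) · (1 − 1/29)
       = 2001 · 1232/2001 = 1232.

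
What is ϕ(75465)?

36288

75465 = 3**3 * 5 * 13 * 43.
φ(3^3) = 3^2·(3−1) = 9·2 = 18.
φ(5) = 5 − 1 = 4.
φ(13) = 13 − 1 = 12.
φ(43) = 43 − 1 = 42.
φ(75465) = 18 × 4 × 12 × 42 = 36288.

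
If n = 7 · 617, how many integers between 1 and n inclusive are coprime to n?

φ(4319) = 4319 · (1 − 1/7) · (1 − 1/617)
       = 4319 · 3696/4319 = 3696.

3696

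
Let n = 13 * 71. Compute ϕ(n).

840

φ(923) = 923 · (1 − 1/13) · (1 − 1/71)
       = 923 · 840/923 = 840.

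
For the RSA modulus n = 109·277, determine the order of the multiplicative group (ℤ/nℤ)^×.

For distinct primes, φ(pq) = (p−1)(q−1) = 108 × 276 = 29808.

29808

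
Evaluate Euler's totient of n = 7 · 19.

108

φ(7) = 7 − 1 = 6.
φ(19) = 19 − 1 = 18.
φ(133) = 6 × 18 = 108.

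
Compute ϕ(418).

180

Factor 418: 418 = 2 · 11 · 19.
φ(2) = 2 − 1 = 1.
φ(11) = 11 − 1 = 10.
φ(19) = 19 − 1 = 18.
Multiply: 1 · 10 · 18 = 180.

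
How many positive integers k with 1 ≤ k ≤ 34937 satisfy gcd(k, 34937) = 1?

First factor: 34937 = 7**2 * 23 * 31.
φ(34937) = 34937 · (1 − 1/7) · (1 − 1/23) · (1 − 1/31)
       = 34937 · 3960/4991 = 27720.

27720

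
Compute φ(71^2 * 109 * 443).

237247920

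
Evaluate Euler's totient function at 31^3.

28830

φ(29791) = 29791 · (1 − 1/31)
       = 29791 · 30/31 = 28830.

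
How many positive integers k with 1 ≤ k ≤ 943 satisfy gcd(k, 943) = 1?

880

Factor 943: 943 = 23 * 41.
φ(943) = 943 · (1 − 1/23) · (1 − 1/41)
       = 943 · 880/943 = 880.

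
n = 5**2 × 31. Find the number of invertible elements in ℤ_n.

600

φ(5^2) = 5^2 − 5^1 = 25 − 5 = 20.
φ(31) = 31 − 1 = 30.
φ(775) = 20 × 30 = 600.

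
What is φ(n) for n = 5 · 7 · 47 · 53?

57408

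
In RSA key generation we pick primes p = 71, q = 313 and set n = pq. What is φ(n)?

21840

For distinct primes, φ(pq) = (p−1)(q−1) = 70 × 312 = 21840.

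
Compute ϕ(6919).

First factor: 6919 = 11 · 17 · 37.
φ(11) = 11 − 1 = 10.
φ(17) = 17 − 1 = 16.
φ(37) = 37 − 1 = 36.
Since φ is multiplicative, φ(6919) = 10 · 16 · 36 = 5760.

5760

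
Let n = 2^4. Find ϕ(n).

φ(2^4) = 2^4 − 2^3 = 16 − 8 = 8.

8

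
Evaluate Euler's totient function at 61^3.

223260

φ(61^3) = 61^2·(61−1) = 3721·60 = 223260.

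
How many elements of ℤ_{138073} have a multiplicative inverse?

138073 = 13^2 × 19 × 43.
φ(13^2) = 13^1·(13−1) = 13·12 = 156.
φ(19) = 19 − 1 = 18.
φ(43) = 43 − 1 = 42.
Since φ is multiplicative, φ(138073) = 156 · 18 · 42 = 117936.

117936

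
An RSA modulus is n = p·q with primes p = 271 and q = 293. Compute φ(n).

φ(pq) = (p−1)(q−1) = 270 · 292 = 78840.

78840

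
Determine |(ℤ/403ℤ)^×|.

360

First factor: 403 = 13 · 31.
φ(403) = 403 · (1 − 1/13) · (1 − 1/31)
       = 403 · 360/403 = 360.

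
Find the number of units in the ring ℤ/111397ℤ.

111397 = 11 * 13 * 19 * 41.
φ(111397) = 111397 · (1 − 1/11) · (1 − 1/13) · (1 − 1/19) · (1 − 1/41)
       = 111397 · 86400/111397 = 86400.

86400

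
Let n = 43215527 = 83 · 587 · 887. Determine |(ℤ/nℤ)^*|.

42574072

φ(83) = 83 − 1 = 82.
φ(587) = 587 − 1 = 586.
φ(887) = 887 − 1 = 886.
Since φ is multiplicative, φ(43215527) = 82 · 586 · 886 = 42574072.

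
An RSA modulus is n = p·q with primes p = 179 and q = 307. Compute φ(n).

φ(179) = 179 − 1 = 178.
φ(307) = 307 − 1 = 306.
Multiply: 178 · 306 = 54468.

54468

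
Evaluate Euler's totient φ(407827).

329280

Factor 407827: 407827 = 7**3 × 29 × 41.
φ(7^3) = 7^2·(7−1) = 49·6 = 294.
φ(29) = 29 − 1 = 28.
φ(41) = 41 − 1 = 40.
φ(407827) = 294 × 28 × 40 = 329280.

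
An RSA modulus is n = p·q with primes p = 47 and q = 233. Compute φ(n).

10672

φ(n) = (p − 1)(q − 1) = (47−1)(233−1) = 46·232 = 10672.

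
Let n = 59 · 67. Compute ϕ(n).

φ(59) = 59 − 1 = 58.
φ(67) = 67 − 1 = 66.
Since φ is multiplicative, φ(3953) = 58 · 66 = 3828.

3828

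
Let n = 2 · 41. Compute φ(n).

40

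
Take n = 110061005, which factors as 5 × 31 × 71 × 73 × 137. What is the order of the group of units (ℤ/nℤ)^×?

φ(110061005) = 110061005 · (1 − 1/5) · (1 − 1/31) · (1 − 1/71) · (1 − 1/73) · (1 − 1/137)
       = 110061005 · 82252800/110061005 = 82252800.

82252800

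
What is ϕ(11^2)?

φ(121) = 121 · (1 − 1/11)
       = 121 · 10/11 = 110.

110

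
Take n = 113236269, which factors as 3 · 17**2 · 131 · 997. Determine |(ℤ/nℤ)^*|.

70437120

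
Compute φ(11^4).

13310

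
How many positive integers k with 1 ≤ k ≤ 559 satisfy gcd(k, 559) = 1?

504

Prime factorization: 559 = 13 * 43.
φ(559) = 559 · (1 − 1/13) · (1 − 1/43)
       = 559 · 504/559 = 504.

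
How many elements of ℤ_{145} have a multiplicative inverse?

Factor 145: 145 = 5 × 29.
φ(5) = 5 − 1 = 4.
φ(29) = 29 − 1 = 28.
Since φ is multiplicative, φ(145) = 4 · 28 = 112.

112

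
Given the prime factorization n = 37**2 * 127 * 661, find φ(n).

φ(37^2) = 37^2 − 37^1 = 1369 − 37 = 1332.
φ(127) = 127 − 1 = 126.
φ(661) = 661 − 1 = 660.
φ(114923443) = 1332 × 126 × 660 = 110769120.

110769120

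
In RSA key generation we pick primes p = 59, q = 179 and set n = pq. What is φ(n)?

10324

For distinct primes, φ(pq) = (p−1)(q−1) = 58 × 178 = 10324.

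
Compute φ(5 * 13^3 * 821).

φ(5) = 5 − 1 = 4.
φ(13^3) = 13^2·(13−1) = 169·12 = 2028.
φ(821) = 821 − 1 = 820.
Multiply: 4 · 2028 · 820 = 6651840.

6651840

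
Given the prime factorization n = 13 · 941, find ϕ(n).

φ(12233) = 12233 · (1 − 1/13) · (1 − 1/941)
       = 12233 · 11280/12233 = 11280.

11280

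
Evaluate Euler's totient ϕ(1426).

660

1426 = 2 · 23 · 31.
φ(1426) = 1426 · (1 − 1/2) · (1 − 1/23) · (1 − 1/31)
       = 1426 · 660/1426 = 660.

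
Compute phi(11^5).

φ(161051) = 161051 · (1 − 1/11)
       = 161051 · 10/11 = 146410.

146410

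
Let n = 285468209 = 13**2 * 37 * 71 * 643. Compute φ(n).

252383040

φ(285468209) = 285468209 · (1 − 1/13) · (1 − 1/37) · (1 − 1/71) · (1 − 1/643)
       = 285468209 · 19414080/21959093 = 252383040.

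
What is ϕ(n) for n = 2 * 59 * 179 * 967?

φ(2) = 2 − 1 = 1.
φ(59) = 59 − 1 = 58.
φ(179) = 179 − 1 = 178.
φ(967) = 967 − 1 = 966.
Multiply: 1 · 58 · 178 · 966 = 9972984.

9972984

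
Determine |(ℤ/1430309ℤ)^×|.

1270080

Factor 1430309: 1430309 = 29 × 31 × 37 × 43.
φ(1430309) = 1430309 · (1 − 1/29) · (1 − 1/31) · (1 − 1/37) · (1 − 1/43)
       = 1430309 · 1270080/1430309 = 1270080.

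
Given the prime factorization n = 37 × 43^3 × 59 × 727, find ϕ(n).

φ(126180868787) = 126180868787 · (1 − 1/37) · (1 − 1/43) · (1 − 1/59) · (1 − 1/727)
       = 126180868787 · 63667296/68242763 = 117720830304.

117720830304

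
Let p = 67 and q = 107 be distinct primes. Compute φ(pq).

For distinct primes, φ(pq) = (p−1)(q−1) = 66 × 106 = 6996.

6996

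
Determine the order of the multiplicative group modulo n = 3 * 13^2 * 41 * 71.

873600

φ(1475877) = 1475877 · (1 − 1/3) · (1 − 1/13) · (1 − 1/41) · (1 − 1/71)
       = 1475877 · 67200/113529 = 873600.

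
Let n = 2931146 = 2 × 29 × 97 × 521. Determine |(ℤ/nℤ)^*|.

1397760

φ(2931146) = 2931146 · (1 − 1/2) · (1 − 1/29) · (1 − 1/97) · (1 − 1/521)
       = 2931146 · 1397760/2931146 = 1397760.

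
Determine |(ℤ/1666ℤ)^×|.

Prime factorization: 1666 = 2 * 7**2 * 17.
φ(2) = 2 − 1 = 1.
φ(7^2) = 7^1·(7−1) = 7·6 = 42.
φ(17) = 17 − 1 = 16.
Since φ is multiplicative, φ(1666) = 1 · 42 · 16 = 672.

672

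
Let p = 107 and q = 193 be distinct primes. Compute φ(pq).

φ(107) = 107 − 1 = 106.
φ(193) = 193 − 1 = 192.
φ(20651) = 106 × 192 = 20352.

20352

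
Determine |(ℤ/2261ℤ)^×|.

2261 = 7 · 17 · 19.
φ(2261) = 2261 · (1 − 1/7) · (1 − 1/17) · (1 − 1/19)
       = 2261 · 1728/2261 = 1728.

1728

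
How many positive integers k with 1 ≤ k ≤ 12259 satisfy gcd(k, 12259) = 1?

10560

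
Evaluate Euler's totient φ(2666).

1260

2666 = 2 * 31 * 43.
φ(2) = 2 − 1 = 1.
φ(31) = 31 − 1 = 30.
φ(43) = 43 − 1 = 42.
φ(2666) = 1 × 30 × 42 = 1260.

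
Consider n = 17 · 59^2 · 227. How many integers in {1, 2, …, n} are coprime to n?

φ(17) = 17 − 1 = 16.
φ(59^2) = 59^2 − 59^1 = 3481 − 59 = 3422.
φ(227) = 227 − 1 = 226.
Multiply: 16 · 3422 · 226 = 12373952.

12373952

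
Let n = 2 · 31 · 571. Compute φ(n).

φ(2) = 2 − 1 = 1.
φ(31) = 31 − 1 = 30.
φ(571) = 571 − 1 = 570.
Since φ is multiplicative, φ(35402) = 1 · 30 · 570 = 17100.

17100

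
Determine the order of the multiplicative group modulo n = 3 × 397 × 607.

479952

φ(3) = 3 − 1 = 2.
φ(397) = 397 − 1 = 396.
φ(607) = 607 − 1 = 606.
Multiply: 2 · 396 · 606 = 479952.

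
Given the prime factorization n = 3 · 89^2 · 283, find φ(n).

φ(3) = 3 − 1 = 2.
φ(89^2) = 89^2 − 89^1 = 7921 − 89 = 7832.
φ(283) = 283 − 1 = 282.
Since φ is multiplicative, φ(6724929) = 2 · 7832 · 282 = 4417248.

4417248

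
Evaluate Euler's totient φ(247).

Prime factorization: 247 = 13 · 19.
φ(247) = 247 · (1 − 1/13) · (1 − 1/19)
       = 247 · 216/247 = 216.

216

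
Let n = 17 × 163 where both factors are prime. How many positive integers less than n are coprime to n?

φ(pq) = (p−1)(q−1) = 16 · 162 = 2592.

2592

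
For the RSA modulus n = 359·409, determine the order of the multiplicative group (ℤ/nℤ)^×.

146064

φ(359) = 359 − 1 = 358.
φ(409) = 409 − 1 = 408.
Multiply: 358 · 408 = 146064.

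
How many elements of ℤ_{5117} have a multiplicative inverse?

5117 = 7 * 17 * 43.
φ(5117) = 5117 · (1 − 1/7) · (1 − 1/17) · (1 − 1/43)
       = 5117 · 4032/5117 = 4032.

4032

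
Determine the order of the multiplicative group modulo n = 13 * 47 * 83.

45264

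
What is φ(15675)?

7200

15675 = 3 * 5^2 * 11 * 19.
φ(3) = 3 − 1 = 2.
φ(5^2) = 5^1·(5−1) = 5·4 = 20.
φ(11) = 11 − 1 = 10.
φ(19) = 19 − 1 = 18.
Since φ is multiplicative, φ(15675) = 2 · 20 · 10 · 18 = 7200.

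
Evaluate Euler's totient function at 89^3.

φ(89^3) = 89^3 − 89^2 = 704969 − 7921 = 697048.

697048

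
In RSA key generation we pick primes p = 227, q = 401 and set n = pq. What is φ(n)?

For distinct primes, φ(pq) = (p−1)(q−1) = 226 × 400 = 90400.

90400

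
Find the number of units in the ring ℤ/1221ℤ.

Prime factorization: 1221 = 3 × 11 × 37.
φ(3) = 3 − 1 = 2.
φ(11) = 11 − 1 = 10.
φ(37) = 37 − 1 = 36.
φ(1221) = 2 × 10 × 36 = 720.

720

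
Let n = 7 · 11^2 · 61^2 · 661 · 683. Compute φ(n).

φ(7) = 7 − 1 = 6.
φ(11^2) = 11^2 − 11^1 = 121 − 11 = 110.
φ(61^2) = 61^2 − 61^1 = 3721 − 61 = 3660.
φ(661) = 661 − 1 = 660.
φ(683) = 683 − 1 = 682.
Since φ is multiplicative, φ(1422870068081) = 6 · 110 · 3660 · 660 · 682 = 1087309872000.

1087309872000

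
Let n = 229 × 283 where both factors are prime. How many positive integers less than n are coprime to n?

64296

φ(n) = (p − 1)(q − 1) = (229−1)(283−1) = 228·282 = 64296.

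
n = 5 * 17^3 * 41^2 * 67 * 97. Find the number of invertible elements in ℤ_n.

φ(268368178735) = 268368178735 · (1 − 1/5) · (1 − 1/17) · (1 − 1/41) · (1 − 1/67) · (1 − 1/97)
       = 268368178735 · 16220160/22649015 = 192192675840.

192192675840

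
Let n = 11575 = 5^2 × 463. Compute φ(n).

9240

φ(5^2) = 5^2 − 5^1 = 25 − 5 = 20.
φ(463) = 463 − 1 = 462.
Since φ is multiplicative, φ(11575) = 20 · 462 = 9240.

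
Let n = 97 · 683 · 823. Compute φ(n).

φ(97) = 97 − 1 = 96.
φ(683) = 683 − 1 = 682.
φ(823) = 823 − 1 = 822.
Since φ is multiplicative, φ(54524573) = 96 · 682 · 822 = 53817984.

53817984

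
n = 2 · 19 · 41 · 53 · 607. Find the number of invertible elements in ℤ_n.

22688640

φ(50122418) = 50122418 · (1 − 1/2) · (1 − 1/19) · (1 − 1/41) · (1 − 1/53) · (1 − 1/607)
       = 50122418 · 22688640/50122418 = 22688640.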